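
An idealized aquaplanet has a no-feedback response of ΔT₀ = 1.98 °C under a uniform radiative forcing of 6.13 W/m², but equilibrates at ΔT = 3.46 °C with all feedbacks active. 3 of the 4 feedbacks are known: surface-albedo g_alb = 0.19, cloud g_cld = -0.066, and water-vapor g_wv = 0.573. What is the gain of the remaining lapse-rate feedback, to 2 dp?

Amplification A = ΔT/ΔT₀ = 3.46/1.98 = 1.747.
Total gain g = 1 − 1/A = 1 − 1/1.747 = 0.4276.
Known gains sum to 0.19 − 0.066 + 0.573 = 0.697.
g_lr = 0.4276 − 0.697 = -0.27.

-0.27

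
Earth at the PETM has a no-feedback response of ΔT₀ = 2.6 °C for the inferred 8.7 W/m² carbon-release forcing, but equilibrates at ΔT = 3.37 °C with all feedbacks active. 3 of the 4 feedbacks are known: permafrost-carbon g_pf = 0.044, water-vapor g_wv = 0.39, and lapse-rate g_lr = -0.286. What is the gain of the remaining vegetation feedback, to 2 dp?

Amplification A = ΔT/ΔT₀ = 3.37/2.6 = 1.296.
Total gain g = 1 − 1/A = 1 − 1/1.296 = 0.2284.
Known gains sum to 0.044 + 0.39 − 0.286 = 0.148.
g_veg = 0.2284 − 0.148 = 0.08.

0.08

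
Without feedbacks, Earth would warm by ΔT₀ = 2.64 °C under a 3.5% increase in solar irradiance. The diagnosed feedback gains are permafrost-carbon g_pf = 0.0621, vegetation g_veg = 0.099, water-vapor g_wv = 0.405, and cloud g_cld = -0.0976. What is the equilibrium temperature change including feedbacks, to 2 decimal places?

4.97 °C

Total gain g = 0.0621 + 0.099 + 0.405 − 0.0976 = 0.4685.
Amplification A = 1/(1 − 0.4685) = 1.881.
ΔT = 2.64 × 1.881 = 4.97 °C.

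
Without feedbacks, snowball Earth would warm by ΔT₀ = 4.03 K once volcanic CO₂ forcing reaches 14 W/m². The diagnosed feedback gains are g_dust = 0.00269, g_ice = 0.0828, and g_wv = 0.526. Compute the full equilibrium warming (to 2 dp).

10.37 K

Total gain g = 0.00269 + 0.0828 + 0.526 = 0.61149.
Amplification A = 1/(1 − 0.61149) = 2.574.
ΔT = 4.03 × 2.574 = 10.37 K.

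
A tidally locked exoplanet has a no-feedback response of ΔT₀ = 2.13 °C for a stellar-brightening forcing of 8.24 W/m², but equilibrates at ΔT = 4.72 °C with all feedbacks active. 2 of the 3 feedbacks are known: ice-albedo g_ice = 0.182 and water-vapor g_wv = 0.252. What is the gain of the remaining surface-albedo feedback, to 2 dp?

0.11

Amplification A = ΔT/ΔT₀ = 4.72/2.13 = 2.216.
Total gain g = 1 − 1/A = 1 − 1/2.216 = 0.5487.
Known gains sum to 0.182 + 0.252 = 0.434.
g_alb = 0.5487 − 0.434 = 0.11.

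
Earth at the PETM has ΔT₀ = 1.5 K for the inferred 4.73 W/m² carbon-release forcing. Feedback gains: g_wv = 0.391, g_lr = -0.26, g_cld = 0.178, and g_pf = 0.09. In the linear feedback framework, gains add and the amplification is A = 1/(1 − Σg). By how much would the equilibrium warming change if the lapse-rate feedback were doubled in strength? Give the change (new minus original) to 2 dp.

Original: g = 0.399, ΔT = 1.5/(1−0.399) = 2.4958 K.
With doubled lapse-rate: g' = 0.139, ΔT' = 1.5/(1−0.139) = 1.7422 K.
Change = 1.7422 − 2.4958 = -0.75 K.

-0.75 K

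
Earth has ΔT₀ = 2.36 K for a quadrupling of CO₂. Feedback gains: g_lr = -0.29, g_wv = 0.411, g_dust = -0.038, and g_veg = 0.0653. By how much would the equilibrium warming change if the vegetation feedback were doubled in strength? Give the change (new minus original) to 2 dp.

Original: g = 0.1483, ΔT = 2.36/(1−0.1483) = 2.7709 K.
With doubled vegetation: g' = 0.2136, ΔT' = 2.36/(1−0.2136) = 3.0010 K.
Change = 3.0010 − 2.7709 = 0.23 K.

0.23 K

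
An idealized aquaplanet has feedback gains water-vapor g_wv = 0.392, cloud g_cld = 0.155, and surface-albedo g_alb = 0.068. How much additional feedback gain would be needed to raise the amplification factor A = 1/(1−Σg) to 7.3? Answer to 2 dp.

0.25

Current total gain = 0.615.
Target gain for A = 7.3: g* = 1 − 1/7.3 = 0.863.
Additional gain needed = 0.863 − 0.615 = 0.25.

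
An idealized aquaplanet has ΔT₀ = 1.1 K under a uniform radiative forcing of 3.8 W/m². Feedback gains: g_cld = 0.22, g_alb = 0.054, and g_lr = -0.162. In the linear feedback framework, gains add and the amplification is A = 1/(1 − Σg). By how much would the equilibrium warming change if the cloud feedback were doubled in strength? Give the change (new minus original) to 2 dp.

Original: g = 0.112, ΔT = 1.1/(1−0.112) = 1.2387 K.
With doubled cloud: g' = 0.332, ΔT' = 1.1/(1−0.332) = 1.6467 K.
Change = 1.6467 − 1.2387 = 0.41 K.

0.41 K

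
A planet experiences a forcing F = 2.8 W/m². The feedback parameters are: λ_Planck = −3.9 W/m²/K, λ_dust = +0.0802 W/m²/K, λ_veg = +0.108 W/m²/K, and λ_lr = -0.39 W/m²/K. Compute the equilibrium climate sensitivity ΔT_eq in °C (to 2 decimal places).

Net feedback parameter λ = (−3.9) + (+0.0802) + (+0.108) + (-0.39) = -4.1018 W/m²/K.
ΔT = −F/λ = −2.8/(-4.1018) = 0.68 °C.

0.68 °C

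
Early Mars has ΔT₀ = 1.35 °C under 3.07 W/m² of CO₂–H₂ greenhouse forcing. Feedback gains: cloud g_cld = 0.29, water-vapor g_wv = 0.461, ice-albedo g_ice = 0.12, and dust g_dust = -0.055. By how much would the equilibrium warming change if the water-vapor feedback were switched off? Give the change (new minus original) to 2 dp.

-5.24 °C

Original: g = 0.816, ΔT = 1.35/(1−0.816) = 7.3370 °C.
Without water-vapor: g' = 0.355, ΔT' = 1.35/(1−0.355) = 2.0930 °C.
Change = 2.0930 − 7.3370 = -5.24 °C.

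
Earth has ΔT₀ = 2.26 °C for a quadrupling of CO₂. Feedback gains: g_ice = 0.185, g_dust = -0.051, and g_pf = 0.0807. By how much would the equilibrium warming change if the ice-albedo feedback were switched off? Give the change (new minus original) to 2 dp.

Original: g = 0.2147, ΔT = 2.26/(1−0.2147) = 2.8779 °C.
Without ice-albedo: g' = 0.0297, ΔT' = 2.26/(1−0.0297) = 2.3292 °C.
Change = 2.3292 − 2.8779 = -0.55 °C.

-0.55 °C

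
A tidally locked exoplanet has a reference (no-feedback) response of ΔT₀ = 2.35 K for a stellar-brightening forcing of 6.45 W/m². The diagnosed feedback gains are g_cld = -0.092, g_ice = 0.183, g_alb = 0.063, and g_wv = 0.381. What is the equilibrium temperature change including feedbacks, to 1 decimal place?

Total gain g = -0.092 + 0.183 + 0.063 + 0.381 = 0.535.
Amplification A = 1/(1 − 0.535) = 2.151.
ΔT = 2.35 × 2.151 = 5.1 K.

5.1 K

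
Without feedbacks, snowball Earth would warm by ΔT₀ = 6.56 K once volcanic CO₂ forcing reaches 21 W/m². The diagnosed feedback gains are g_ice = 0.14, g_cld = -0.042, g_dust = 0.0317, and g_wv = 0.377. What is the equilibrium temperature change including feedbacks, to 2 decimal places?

13.30 K

Total gain g = 0.14 − 0.042 + 0.0317 + 0.377 = 0.5067.
Amplification A = 1/(1 − 0.5067) = 2.027.
ΔT = 6.56 × 2.027 = 13.30 K.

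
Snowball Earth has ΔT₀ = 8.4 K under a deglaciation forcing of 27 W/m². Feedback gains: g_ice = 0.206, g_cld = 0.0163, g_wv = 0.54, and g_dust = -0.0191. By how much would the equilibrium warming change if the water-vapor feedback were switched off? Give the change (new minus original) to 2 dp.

Original: g = 0.7432, ΔT = 8.4/(1−0.7432) = 32.7103 K.
Without water-vapor: g' = 0.2032, ΔT' = 8.4/(1−0.2032) = 10.5422 K.
Change = 10.5422 − 32.7103 = -22.17 K.

-22.17 K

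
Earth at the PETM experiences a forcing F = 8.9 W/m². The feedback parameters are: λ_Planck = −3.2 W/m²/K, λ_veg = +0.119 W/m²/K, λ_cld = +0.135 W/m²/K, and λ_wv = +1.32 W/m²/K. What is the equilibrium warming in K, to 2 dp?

Net feedback parameter λ = (−3.2) + (+0.119) + (+0.135) + (+1.32) = -1.626 W/m²/K.
ΔT = −F/λ = −8.9/(-1.626) = 5.47 K.

5.47 K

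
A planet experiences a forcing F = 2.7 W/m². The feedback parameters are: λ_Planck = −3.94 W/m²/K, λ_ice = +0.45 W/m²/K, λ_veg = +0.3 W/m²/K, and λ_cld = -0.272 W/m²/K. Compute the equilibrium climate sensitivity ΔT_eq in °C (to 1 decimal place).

Net feedback parameter λ = (−3.94) + (+0.45) + (+0.3) + (-0.272) = -3.462 W/m²/K.
ΔT = −F/λ = −2.7/(-3.462) = 0.8 °C.

0.8 °C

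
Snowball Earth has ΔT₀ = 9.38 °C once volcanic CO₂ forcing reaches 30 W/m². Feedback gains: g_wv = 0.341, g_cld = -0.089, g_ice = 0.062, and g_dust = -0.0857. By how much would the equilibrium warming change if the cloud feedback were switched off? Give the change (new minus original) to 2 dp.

1.58 °C

Original: g = 0.2283, ΔT = 9.38/(1−0.2283) = 12.1550 °C.
Without cloud: g' = 0.3173, ΔT' = 9.38/(1−0.3173) = 13.7396 °C.
Change = 13.7396 − 12.1550 = 1.58 °C.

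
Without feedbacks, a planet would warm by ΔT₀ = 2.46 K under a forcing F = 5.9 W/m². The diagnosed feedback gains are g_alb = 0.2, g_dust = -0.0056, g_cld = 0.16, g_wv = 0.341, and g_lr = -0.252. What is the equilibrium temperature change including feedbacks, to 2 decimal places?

4.42 K

Total gain g = 0.2 − 0.0056 + 0.16 + 0.341 − 0.252 = 0.4434.
Amplification A = 1/(1 − 0.4434) = 1.797.
ΔT = 2.46 × 1.797 = 4.42 K.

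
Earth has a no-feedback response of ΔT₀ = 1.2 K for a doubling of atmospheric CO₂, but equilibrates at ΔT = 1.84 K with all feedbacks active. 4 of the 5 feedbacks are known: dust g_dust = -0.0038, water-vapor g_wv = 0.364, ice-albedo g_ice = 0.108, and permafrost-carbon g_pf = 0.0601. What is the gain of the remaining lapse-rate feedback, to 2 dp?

-0.18

Amplification A = ΔT/ΔT₀ = 1.84/1.2 = 1.533.
Total gain g = 1 − 1/A = 1 − 1/1.533 = 0.3477.
Known gains sum to -0.0038 + 0.364 + 0.108 + 0.0601 = 0.5283.
g_lr = 0.3477 − 0.5283 = -0.18.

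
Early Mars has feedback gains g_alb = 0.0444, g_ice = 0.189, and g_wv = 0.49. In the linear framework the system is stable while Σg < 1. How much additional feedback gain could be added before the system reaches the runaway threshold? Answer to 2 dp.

0.28

Current total gain = 0.0444 + 0.189 + 0.49 = 0.7234.
Margin to runaway = 1 − 0.7234 = 0.28.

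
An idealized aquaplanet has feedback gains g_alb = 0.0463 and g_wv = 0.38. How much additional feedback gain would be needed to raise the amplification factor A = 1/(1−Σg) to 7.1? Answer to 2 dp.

Current total gain = 0.4263.
Target gain for A = 7.1: g* = 1 − 1/7.1 = 0.8592.
Additional gain needed = 0.8592 − 0.4263 = 0.43.

0.43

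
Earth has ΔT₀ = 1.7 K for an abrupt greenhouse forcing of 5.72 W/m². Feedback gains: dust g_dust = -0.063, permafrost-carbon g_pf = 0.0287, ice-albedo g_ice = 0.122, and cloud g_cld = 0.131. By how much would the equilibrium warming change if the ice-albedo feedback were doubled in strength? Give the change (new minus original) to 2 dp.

0.40 K

Original: g = 0.2187, ΔT = 1.7/(1−0.2187) = 2.1759 K.
With doubled ice-albedo: g' = 0.3407, ΔT' = 1.7/(1−0.3407) = 2.5785 K.
Change = 2.5785 − 2.1759 = 0.40 K.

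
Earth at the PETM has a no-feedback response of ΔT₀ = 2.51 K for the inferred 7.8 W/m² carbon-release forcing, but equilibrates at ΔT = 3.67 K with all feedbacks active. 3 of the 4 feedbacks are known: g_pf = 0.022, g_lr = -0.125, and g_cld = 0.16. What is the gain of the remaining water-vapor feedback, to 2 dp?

Amplification A = ΔT/ΔT₀ = 3.67/2.51 = 1.462.
Total gain g = 1 − 1/A = 1 − 1/1.462 = 0.316.
Known gains sum to 0.022 − 0.125 + 0.16 = 0.057.
g_wv = 0.316 − 0.057 = 0.26.

0.26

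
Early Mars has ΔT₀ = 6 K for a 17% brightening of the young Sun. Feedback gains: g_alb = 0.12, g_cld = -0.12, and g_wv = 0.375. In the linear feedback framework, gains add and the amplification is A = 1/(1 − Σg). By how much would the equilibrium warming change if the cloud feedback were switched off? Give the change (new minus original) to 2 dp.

2.28 K

Original: g = 0.375, ΔT = 6/(1−0.375) = 9.6000 K.
Without cloud: g' = 0.495, ΔT' = 6/(1−0.495) = 11.8812 K.
Change = 11.8812 − 9.6000 = 2.28 K.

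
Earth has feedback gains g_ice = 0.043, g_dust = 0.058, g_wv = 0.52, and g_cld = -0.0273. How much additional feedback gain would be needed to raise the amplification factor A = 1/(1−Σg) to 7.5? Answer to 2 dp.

Current total gain = 0.5937.
Target gain for A = 7.5: g* = 1 − 1/7.5 = 0.8667.
Additional gain needed = 0.8667 − 0.5937 = 0.27.

0.27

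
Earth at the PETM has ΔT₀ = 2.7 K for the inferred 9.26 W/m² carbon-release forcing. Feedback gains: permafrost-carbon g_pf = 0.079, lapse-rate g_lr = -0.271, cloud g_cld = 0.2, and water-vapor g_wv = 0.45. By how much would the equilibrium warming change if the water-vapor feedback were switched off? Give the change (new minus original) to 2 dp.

-2.26 K

Original: g = 0.458, ΔT = 2.7/(1−0.458) = 4.9815 K.
Without water-vapor: g' = 0.008, ΔT' = 2.7/(1−0.008) = 2.7218 K.
Change = 2.7218 − 4.9815 = -2.26 K.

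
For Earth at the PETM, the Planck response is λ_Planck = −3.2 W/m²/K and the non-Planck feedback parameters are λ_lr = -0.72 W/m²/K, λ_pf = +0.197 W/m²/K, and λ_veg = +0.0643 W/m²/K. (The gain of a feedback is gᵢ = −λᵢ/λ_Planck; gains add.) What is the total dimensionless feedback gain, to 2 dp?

Convert to gains: g_lr = -0.72/3.2 = -0.225; g_pf = 0.197/3.2 = 0.06156; g_veg = 0.0643/3.2 = 0.02009.
Total gain g = -0.14335.

-0.14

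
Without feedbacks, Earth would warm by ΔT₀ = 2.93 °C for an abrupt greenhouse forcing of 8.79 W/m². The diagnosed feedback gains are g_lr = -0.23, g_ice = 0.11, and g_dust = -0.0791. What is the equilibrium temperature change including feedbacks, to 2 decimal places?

Total gain g = -0.23 + 0.11 − 0.0791 = -0.1991.
Amplification A = 1/(1 + 0.1991) = 0.834.
ΔT = 2.93 × 0.834 = 2.44 °C.

2.44 °C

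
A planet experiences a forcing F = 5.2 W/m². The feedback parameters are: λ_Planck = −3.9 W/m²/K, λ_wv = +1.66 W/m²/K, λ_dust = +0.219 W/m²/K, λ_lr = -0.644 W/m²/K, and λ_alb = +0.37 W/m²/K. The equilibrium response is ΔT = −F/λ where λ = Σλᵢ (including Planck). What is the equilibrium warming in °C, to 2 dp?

Net feedback parameter λ = (−3.9) + (+1.66) + (+0.219) + (-0.644) + (+0.37) = -2.295 W/m²/K.
ΔT = −F/λ = −5.2/(-2.295) = 2.27 °C.

2.27 °C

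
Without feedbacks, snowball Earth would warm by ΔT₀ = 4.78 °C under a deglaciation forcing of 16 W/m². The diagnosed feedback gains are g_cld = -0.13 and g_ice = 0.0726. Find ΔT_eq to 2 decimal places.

4.52 °C

Total gain g = -0.13 + 0.0726 = -0.0574.
Amplification A = 1/(1 + 0.0574) = 0.9457.
ΔT = 4.78 × 0.9457 = 4.52 °C.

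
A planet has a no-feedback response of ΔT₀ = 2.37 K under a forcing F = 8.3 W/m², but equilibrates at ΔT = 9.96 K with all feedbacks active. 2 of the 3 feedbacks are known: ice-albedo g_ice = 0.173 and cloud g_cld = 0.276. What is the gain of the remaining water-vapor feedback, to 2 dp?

0.31

Amplification A = ΔT/ΔT₀ = 9.96/2.37 = 4.203.
Total gain g = 1 − 1/A = 1 − 1/4.203 = 0.7621.
Known gains sum to 0.173 + 0.276 = 0.449.
g_wv = 0.7621 − 0.449 = 0.31.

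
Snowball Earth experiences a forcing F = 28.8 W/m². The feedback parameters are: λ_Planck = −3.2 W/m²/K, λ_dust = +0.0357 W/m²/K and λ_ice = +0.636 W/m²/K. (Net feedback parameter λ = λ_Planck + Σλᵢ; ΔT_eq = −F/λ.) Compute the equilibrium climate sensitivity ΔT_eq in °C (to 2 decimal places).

11.39 °C

Net feedback parameter λ = (−3.2) + (+0.0357) + (+0.636) = -2.5283 W/m²/K.
ΔT = −F/λ = −28.8/(-2.5283) = 11.39 °C.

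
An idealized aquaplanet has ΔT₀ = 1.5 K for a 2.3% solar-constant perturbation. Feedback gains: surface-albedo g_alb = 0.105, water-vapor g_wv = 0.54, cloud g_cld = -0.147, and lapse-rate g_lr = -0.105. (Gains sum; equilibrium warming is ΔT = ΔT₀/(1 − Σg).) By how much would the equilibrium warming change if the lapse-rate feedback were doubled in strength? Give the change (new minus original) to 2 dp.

Original: g = 0.393, ΔT = 1.5/(1−0.393) = 2.4712 K.
With doubled lapse-rate: g' = 0.288, ΔT' = 1.5/(1−0.288) = 2.1067 K.
Change = 2.1067 − 2.4712 = -0.36 K.

-0.36 K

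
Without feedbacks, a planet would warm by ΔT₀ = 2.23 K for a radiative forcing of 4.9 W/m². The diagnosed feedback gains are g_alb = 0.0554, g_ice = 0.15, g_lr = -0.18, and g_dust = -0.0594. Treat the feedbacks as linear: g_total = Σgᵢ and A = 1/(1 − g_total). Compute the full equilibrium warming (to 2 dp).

Total gain g = 0.0554 + 0.15 − 0.18 − 0.0594 = -0.034.
Amplification A = 1/(1 + 0.034) = 0.9671.
ΔT = 2.23 × 0.9671 = 2.16 K.

2.16 K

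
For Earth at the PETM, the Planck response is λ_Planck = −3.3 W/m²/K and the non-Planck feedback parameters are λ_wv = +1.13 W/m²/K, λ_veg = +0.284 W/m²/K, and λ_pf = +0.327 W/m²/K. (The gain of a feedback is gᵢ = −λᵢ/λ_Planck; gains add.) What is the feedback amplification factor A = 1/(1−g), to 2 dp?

Convert to gains: g_wv = 1.13/3.3 = 0.3424; g_veg = 0.284/3.3 = 0.08606; g_pf = 0.327/3.3 = 0.09909.
Total gain g = 0.52755.
A = 1/(1 − 0.52755) = 2.12.

2.12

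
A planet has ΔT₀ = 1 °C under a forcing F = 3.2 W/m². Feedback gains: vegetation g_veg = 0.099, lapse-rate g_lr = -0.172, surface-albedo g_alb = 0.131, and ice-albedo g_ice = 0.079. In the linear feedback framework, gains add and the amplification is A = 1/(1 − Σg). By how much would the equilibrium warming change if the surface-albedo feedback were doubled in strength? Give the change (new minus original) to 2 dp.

0.21 °C

Original: g = 0.137, ΔT = 1/(1−0.137) = 1.1587 °C.
With doubled surface-albedo: g' = 0.268, ΔT' = 1/(1−0.268) = 1.3661 °C.
Change = 1.3661 − 1.1587 = 0.21 °C.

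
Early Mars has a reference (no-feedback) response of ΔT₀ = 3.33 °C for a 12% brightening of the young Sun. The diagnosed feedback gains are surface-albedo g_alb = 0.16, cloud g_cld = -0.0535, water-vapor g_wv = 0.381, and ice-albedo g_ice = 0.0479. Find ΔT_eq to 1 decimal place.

7.2 °C

Total gain g = 0.16 − 0.0535 + 0.381 + 0.0479 = 0.5354.
Amplification A = 1/(1 − 0.5354) = 2.152.
ΔT = 3.33 × 2.152 = 7.2 °C.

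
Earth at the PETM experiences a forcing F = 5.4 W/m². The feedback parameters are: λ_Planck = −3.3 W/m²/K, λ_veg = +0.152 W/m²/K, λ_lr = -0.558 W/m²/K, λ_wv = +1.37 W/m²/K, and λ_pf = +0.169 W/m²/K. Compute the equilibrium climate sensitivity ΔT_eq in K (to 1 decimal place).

Net feedback parameter λ = (−3.3) + (+0.152) + (-0.558) + (+1.37) + (+0.169) = -2.167 W/m²/K.
ΔT = −F/λ = −5.4/(-2.167) = 2.5 K.

2.5 K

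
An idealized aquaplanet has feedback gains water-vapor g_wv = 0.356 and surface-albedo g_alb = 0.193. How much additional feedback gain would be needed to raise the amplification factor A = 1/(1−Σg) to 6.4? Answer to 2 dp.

Current total gain = 0.549.
Target gain for A = 6.4: g* = 1 − 1/6.4 = 0.8438.
Additional gain needed = 0.8438 − 0.549 = 0.29.

0.29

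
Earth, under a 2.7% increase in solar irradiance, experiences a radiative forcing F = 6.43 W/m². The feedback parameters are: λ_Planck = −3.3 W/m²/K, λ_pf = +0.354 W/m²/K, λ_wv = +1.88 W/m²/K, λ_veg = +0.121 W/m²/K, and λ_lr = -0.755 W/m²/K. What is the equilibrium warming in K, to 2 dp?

Net feedback parameter λ = (−3.3) + (+0.354) + (+1.88) + (+0.121) + (-0.755) = -1.7 W/m²/K.
ΔT = −F/λ = −6.43/(-1.7) = 3.78 K.

3.78 K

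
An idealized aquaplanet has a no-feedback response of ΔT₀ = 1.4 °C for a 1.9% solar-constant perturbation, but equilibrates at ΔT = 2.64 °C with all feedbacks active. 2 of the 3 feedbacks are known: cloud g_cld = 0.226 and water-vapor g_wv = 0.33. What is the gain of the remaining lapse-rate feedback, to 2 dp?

Amplification A = ΔT/ΔT₀ = 2.64/1.4 = 1.886.
Total gain g = 1 − 1/A = 1 − 1/1.886 = 0.4698.
Known gains sum to 0.226 + 0.33 = 0.556.
g_lr = 0.4698 − 0.556 = -0.09.

-0.09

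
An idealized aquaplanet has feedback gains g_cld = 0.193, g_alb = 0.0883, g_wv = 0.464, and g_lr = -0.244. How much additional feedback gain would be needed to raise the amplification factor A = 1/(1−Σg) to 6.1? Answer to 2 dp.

Current total gain = 0.5013.
Target gain for A = 6.1: g* = 1 − 1/6.1 = 0.8361.
Additional gain needed = 0.8361 − 0.5013 = 0.33.

0.33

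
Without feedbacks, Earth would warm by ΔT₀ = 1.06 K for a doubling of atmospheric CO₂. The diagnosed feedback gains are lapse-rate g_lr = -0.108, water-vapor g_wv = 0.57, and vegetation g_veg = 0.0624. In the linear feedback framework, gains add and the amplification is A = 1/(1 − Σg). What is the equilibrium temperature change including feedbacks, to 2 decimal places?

2.23 K

Total gain g = -0.108 + 0.57 + 0.0624 = 0.5244.
Amplification A = 1/(1 − 0.5244) = 2.103.
ΔT = 1.06 × 2.103 = 2.23 K.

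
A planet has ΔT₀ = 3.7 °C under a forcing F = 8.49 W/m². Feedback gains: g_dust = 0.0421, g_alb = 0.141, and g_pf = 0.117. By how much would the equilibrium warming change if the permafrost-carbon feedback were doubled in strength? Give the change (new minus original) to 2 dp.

Original: g = 0.3001, ΔT = 3.7/(1−0.3001) = 5.2865 °C.
With doubled permafrost-carbon: g' = 0.4171, ΔT' = 3.7/(1−0.4171) = 6.3476 °C.
Change = 6.3476 − 5.2865 = 1.06 °C.

1.06 °C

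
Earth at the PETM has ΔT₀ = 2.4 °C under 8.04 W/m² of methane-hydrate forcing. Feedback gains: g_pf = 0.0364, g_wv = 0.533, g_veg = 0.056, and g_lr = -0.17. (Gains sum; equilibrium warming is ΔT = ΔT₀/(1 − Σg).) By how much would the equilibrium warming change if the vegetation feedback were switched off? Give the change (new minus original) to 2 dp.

-0.41 °C

Original: g = 0.4554, ΔT = 2.4/(1−0.4554) = 4.4069 °C.
Without vegetation: g' = 0.3994, ΔT' = 2.4/(1−0.3994) = 3.9960 °C.
Change = 3.9960 − 4.4069 = -0.41 °C.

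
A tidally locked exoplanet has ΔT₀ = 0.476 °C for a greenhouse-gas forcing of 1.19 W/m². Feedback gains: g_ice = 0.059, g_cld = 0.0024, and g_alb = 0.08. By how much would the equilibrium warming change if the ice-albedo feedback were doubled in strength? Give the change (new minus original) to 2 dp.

Original: g = 0.1414, ΔT = 0.476/(1−0.1414) = 0.5544 °C.
With doubled ice-albedo: g' = 0.2004, ΔT' = 0.476/(1−0.2004) = 0.5953 °C.
Change = 0.5953 − 0.5544 = 0.04 °C.

0.04 °C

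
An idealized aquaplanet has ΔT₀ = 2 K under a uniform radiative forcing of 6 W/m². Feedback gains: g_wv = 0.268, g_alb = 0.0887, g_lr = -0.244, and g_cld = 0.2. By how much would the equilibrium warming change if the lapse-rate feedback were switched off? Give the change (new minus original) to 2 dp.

Original: g = 0.3127, ΔT = 2/(1−0.3127) = 2.9099 K.
Without lapse-rate: g' = 0.5567, ΔT' = 2/(1−0.5567) = 4.5116 K.
Change = 4.5116 − 2.9099 = 1.60 K.

1.60 K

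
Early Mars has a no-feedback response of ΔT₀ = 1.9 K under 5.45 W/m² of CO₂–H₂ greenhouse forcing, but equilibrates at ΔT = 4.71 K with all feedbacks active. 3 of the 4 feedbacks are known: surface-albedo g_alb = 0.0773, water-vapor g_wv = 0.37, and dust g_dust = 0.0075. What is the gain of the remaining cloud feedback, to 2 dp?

Amplification A = ΔT/ΔT₀ = 4.71/1.9 = 2.479.
Total gain g = 1 − 1/A = 1 − 1/2.479 = 0.5966.
Known gains sum to 0.0773 + 0.37 + 0.0075 = 0.4548.
g_cld = 0.5966 − 0.4548 = 0.14.

0.14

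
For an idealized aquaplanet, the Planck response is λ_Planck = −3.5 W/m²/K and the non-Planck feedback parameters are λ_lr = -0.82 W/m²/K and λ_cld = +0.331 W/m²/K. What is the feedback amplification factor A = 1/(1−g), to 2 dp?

Convert to gains: g_lr = -0.82/3.5 = -0.2343; g_cld = 0.331/3.5 = 0.09457.
Total gain g = -0.13973.
A = 1/(1 + 0.13973) = 0.88.

0.88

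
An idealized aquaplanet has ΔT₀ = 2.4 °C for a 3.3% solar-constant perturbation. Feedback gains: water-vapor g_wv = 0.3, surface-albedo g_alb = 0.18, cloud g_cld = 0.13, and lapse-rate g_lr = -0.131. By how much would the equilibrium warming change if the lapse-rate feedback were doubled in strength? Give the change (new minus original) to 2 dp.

Original: g = 0.479, ΔT = 2.4/(1−0.479) = 4.6065 °C.
With doubled lapse-rate: g' = 0.348, ΔT' = 2.4/(1−0.348) = 3.6810 °C.
Change = 3.6810 − 4.6065 = -0.93 °C.

-0.93 °C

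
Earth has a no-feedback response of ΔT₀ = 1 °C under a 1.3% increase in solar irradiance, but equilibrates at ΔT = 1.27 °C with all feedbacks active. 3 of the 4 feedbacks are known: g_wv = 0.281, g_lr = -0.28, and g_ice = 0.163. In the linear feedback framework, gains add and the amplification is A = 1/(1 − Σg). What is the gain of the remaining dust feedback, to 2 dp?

Amplification A = ΔT/ΔT₀ = 1.27/1 = 1.27.
Total gain g = 1 − 1/A = 1 − 1/1.27 = 0.2126.
Known gains sum to 0.281 − 0.28 + 0.163 = 0.164.
g_dust = 0.2126 − 0.164 = 0.05.

0.05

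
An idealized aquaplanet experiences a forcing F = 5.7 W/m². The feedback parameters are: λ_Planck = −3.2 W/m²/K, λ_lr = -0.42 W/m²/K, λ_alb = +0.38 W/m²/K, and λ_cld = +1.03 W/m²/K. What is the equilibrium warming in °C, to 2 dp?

Net feedback parameter λ = (−3.2) + (-0.42) + (+0.38) + (+1.03) = -2.21 W/m²/K.
ΔT = −F/λ = −5.7/(-2.21) = 2.58 °C.

2.58 °C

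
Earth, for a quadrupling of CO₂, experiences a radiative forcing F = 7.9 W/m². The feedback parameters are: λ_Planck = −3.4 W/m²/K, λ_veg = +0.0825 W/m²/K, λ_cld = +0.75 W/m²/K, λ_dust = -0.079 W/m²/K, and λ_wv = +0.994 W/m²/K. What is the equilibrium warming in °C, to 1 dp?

4.8 °C

Net feedback parameter λ = (−3.4) + (+0.0825) + (+0.75) + (-0.079) + (+0.994) = -1.6525 W/m²/K.
ΔT = −F/λ = −7.9/(-1.6525) = 4.8 °C.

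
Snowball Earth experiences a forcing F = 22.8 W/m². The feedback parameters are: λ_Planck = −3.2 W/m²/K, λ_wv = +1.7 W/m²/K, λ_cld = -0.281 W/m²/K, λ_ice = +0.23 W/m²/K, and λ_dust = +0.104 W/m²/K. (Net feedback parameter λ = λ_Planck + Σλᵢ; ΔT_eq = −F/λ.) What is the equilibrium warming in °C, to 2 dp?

15.76 °C

Net feedback parameter λ = (−3.2) + (+1.7) + (-0.281) + (+0.23) + (+0.104) = -1.447 W/m²/K.
ΔT = −F/λ = −22.8/(-1.447) = 15.76 °C.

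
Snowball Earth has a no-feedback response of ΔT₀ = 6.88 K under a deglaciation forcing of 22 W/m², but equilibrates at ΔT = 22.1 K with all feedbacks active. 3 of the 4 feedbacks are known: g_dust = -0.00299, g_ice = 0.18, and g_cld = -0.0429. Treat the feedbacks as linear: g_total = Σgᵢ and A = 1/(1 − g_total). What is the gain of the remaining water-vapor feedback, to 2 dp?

0.55

Amplification A = ΔT/ΔT₀ = 22.1/6.88 = 3.212.
Total gain g = 1 − 1/A = 1 − 1/3.212 = 0.6887.
Known gains sum to -0.00299 + 0.18 − 0.0429 = 0.13411.
g_wv = 0.6887 − 0.13411 = 0.55.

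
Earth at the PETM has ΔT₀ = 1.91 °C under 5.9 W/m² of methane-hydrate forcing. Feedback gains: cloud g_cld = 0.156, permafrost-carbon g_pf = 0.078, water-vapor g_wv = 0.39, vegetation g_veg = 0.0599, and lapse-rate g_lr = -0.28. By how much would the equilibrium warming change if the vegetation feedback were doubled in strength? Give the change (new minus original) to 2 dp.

0.36 °C

Original: g = 0.4039, ΔT = 1.91/(1−0.4039) = 3.2042 °C.
With doubled vegetation: g' = 0.4638, ΔT' = 1.91/(1−0.4638) = 3.5621 °C.
Change = 3.5621 − 3.2042 = 0.36 °C.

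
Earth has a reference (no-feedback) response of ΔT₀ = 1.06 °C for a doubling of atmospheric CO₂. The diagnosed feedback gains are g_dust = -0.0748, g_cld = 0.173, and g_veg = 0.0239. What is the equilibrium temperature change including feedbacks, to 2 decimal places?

1.21 °C

Total gain g = -0.0748 + 0.173 + 0.0239 = 0.1221.
Amplification A = 1/(1 − 0.1221) = 1.139.
ΔT = 1.06 × 1.139 = 1.21 °C.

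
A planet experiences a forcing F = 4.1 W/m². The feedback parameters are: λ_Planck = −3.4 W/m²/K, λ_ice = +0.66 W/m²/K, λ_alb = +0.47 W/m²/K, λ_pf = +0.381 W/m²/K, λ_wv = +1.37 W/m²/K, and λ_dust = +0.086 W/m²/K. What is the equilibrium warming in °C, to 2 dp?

Net feedback parameter λ = (−3.4) + (+0.66) + (+0.47) + (+0.381) + (+1.37) + (+0.086) = -0.433 W/m²/K.
ΔT = −F/λ = −4.1/(-0.433) = 9.47 °C.

9.47 °C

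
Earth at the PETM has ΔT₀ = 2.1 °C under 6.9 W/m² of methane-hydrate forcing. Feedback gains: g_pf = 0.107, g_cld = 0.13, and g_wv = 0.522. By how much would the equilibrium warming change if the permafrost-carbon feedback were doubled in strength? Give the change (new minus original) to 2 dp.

Original: g = 0.759, ΔT = 2.1/(1−0.759) = 8.7137 °C.
With doubled permafrost-carbon: g' = 0.866, ΔT' = 2.1/(1−0.866) = 15.6716 °C.
Change = 15.6716 − 8.7137 = 6.96 °C.

6.96 °C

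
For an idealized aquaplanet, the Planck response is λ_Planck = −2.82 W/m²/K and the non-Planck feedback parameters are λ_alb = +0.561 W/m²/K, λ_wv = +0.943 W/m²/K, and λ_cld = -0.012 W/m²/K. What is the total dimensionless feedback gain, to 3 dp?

0.529

Convert to gains: g_alb = 0.561/2.82 = 0.1989; g_wv = 0.943/2.82 = 0.3344; g_cld = -0.012/2.82 = -0.004255.
Total gain g = 0.529045.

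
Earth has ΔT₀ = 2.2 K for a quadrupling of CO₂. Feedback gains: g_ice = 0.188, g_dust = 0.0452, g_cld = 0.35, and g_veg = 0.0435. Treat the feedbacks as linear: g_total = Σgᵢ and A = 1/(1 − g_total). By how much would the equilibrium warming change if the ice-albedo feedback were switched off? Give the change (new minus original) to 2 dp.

-1.97 K

Original: g = 0.6267, ΔT = 2.2/(1−0.6267) = 5.8934 K.
Without ice-albedo: g' = 0.4387, ΔT' = 2.2/(1−0.4387) = 3.9195 K.
Change = 3.9195 − 5.8934 = -1.97 K.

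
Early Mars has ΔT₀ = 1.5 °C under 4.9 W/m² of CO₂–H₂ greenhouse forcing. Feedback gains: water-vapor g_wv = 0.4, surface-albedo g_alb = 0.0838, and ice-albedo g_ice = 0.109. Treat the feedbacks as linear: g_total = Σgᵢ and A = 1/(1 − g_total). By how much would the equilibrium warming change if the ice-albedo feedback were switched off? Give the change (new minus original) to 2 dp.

Original: g = 0.5928, ΔT = 1.5/(1−0.5928) = 3.6837 °C.
Without ice-albedo: g' = 0.4838, ΔT' = 1.5/(1−0.4838) = 2.9059 °C.
Change = 2.9059 − 3.6837 = -0.78 °C.

-0.78 °C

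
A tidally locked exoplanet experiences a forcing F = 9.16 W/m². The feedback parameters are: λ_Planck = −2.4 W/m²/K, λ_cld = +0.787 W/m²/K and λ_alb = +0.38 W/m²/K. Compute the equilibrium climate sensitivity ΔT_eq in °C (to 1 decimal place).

Net feedback parameter λ = (−2.4) + (+0.787) + (+0.38) = -1.233 W/m²/K.
ΔT = −F/λ = −9.16/(-1.233) = 7.4 °C.

7.4 °C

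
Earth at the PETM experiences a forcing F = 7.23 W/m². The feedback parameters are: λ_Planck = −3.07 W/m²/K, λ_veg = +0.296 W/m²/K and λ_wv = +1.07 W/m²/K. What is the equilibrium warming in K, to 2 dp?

Net feedback parameter λ = (−3.07) + (+0.296) + (+1.07) = -1.704 W/m²/K.
ΔT = −F/λ = −7.23/(-1.704) = 4.24 K.

4.24 K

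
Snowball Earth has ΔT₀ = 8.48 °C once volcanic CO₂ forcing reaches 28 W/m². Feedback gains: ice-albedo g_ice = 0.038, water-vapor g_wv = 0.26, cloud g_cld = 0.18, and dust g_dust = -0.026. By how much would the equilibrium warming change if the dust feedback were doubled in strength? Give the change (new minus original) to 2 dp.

-0.70 °C

Original: g = 0.452, ΔT = 8.48/(1−0.452) = 15.4745 °C.
With doubled dust: g' = 0.426, ΔT' = 8.48/(1−0.426) = 14.7735 °C.
Change = 14.7735 − 15.4745 = -0.70 °C.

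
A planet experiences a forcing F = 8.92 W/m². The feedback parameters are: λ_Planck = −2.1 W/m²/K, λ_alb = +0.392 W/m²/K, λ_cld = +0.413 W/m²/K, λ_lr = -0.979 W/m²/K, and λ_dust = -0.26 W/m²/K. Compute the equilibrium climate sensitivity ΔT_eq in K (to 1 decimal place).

Net feedback parameter λ = (−2.1) + (+0.392) + (+0.413) + (-0.979) + (-0.26) = -2.534 W/m²/K.
ΔT = −F/λ = −8.92/(-2.534) = 3.5 K.

3.5 K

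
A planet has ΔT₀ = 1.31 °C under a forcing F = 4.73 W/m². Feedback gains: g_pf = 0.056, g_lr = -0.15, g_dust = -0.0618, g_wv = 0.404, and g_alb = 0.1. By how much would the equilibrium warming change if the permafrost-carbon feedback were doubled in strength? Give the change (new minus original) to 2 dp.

Original: g = 0.3482, ΔT = 1.31/(1−0.3482) = 2.0098 °C.
With doubled permafrost-carbon: g' = 0.4042, ΔT' = 1.31/(1−0.4042) = 2.1987 °C.
Change = 2.1987 − 2.0098 = 0.19 °C.

0.19 °C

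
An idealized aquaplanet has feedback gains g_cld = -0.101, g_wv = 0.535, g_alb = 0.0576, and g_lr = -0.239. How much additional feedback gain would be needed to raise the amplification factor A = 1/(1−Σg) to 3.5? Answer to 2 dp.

0.46

Current total gain = 0.2526.
Target gain for A = 3.5: g* = 1 − 1/3.5 = 0.7143.
Additional gain needed = 0.7143 − 0.2526 = 0.46.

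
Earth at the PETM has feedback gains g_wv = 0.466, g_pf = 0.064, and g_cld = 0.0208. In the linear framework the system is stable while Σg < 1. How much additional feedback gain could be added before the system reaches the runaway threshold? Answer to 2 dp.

Current total gain = 0.466 + 0.064 + 0.0208 = 0.5508.
Margin to runaway = 1 − 0.5508 = 0.45.

0.45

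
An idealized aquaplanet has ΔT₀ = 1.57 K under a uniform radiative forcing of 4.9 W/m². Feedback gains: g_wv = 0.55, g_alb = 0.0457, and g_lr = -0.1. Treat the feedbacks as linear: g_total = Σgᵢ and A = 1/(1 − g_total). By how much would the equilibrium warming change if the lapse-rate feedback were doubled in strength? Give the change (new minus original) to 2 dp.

-0.52 K

Original: g = 0.4957, ΔT = 1.57/(1−0.4957) = 3.1132 K.
With doubled lapse-rate: g' = 0.3957, ΔT' = 1.57/(1−0.3957) = 2.5980 K.
Change = 2.5980 − 3.1132 = -0.52 K.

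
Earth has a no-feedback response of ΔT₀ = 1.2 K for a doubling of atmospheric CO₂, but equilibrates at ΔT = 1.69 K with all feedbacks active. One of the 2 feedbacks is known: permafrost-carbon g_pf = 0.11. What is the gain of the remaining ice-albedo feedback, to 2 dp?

Amplification A = ΔT/ΔT₀ = 1.69/1.2 = 1.408.
Total gain g = 1 − 1/A = 1 − 1/1.408 = 0.2898.
The known gain is 0.11.
g_ice = 0.2898 − 0.11 = 0.18.

0.18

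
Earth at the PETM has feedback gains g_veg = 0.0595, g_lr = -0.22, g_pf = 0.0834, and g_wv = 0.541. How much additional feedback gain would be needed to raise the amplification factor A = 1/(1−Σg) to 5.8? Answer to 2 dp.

0.36

Current total gain = 0.4639.
Target gain for A = 5.8: g* = 1 − 1/5.8 = 0.8276.
Additional gain needed = 0.8276 − 0.4639 = 0.36.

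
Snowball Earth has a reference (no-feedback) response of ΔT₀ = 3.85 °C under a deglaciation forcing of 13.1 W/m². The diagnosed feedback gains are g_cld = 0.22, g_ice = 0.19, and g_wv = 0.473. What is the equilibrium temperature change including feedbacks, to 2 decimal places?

32.91 °C

Total gain g = 0.22 + 0.19 + 0.473 = 0.883.
Amplification A = 1/(1 − 0.883) = 8.547.
ΔT = 3.85 × 8.547 = 32.91 °C.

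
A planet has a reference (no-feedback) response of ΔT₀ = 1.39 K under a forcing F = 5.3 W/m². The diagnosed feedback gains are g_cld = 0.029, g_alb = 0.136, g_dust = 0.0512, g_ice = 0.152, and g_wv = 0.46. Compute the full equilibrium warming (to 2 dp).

Total gain g = 0.029 + 0.136 + 0.0512 + 0.152 + 0.46 = 0.8282.
Amplification A = 1/(1 − 0.8282) = 5.821.
ΔT = 1.39 × 5.821 = 8.09 K.

8.09 K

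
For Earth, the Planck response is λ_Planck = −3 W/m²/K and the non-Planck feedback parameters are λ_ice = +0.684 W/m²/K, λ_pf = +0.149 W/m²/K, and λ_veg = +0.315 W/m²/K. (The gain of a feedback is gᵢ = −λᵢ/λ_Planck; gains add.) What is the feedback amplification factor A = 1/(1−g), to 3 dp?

1.620

Convert to gains: g_ice = 0.684/3 = 0.228; g_pf = 0.149/3 = 0.04967; g_veg = 0.315/3 = 0.105.
Total gain g = 0.38267.
A = 1/(1 − 0.38267) = 1.620.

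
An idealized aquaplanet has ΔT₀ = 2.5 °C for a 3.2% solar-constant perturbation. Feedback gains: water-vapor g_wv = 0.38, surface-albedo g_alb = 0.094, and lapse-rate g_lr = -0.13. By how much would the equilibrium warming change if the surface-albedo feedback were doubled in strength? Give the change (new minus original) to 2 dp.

0.64 °C

Original: g = 0.344, ΔT = 2.5/(1−0.344) = 3.8110 °C.
With doubled surface-albedo: g' = 0.438, ΔT' = 2.5/(1−0.438) = 4.4484 °C.
Change = 4.4484 − 3.8110 = 0.64 °C.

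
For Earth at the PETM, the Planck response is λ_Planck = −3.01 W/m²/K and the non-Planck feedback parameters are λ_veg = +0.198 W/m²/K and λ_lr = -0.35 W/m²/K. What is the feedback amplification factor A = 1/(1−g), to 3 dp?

0.952

Convert to gains: g_veg = 0.198/3.01 = 0.06578; g_lr = -0.35/3.01 = -0.1163.
Total gain g = -0.05052.
A = 1/(1 + 0.05052) = 0.952.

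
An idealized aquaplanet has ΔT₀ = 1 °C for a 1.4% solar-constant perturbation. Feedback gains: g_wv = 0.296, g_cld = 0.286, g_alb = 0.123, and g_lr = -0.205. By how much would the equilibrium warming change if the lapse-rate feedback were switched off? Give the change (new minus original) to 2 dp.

Original: g = 0.5, ΔT = 1/(1−0.5) = 2.0000 °C.
Without lapse-rate: g' = 0.705, ΔT' = 1/(1−0.705) = 3.3898 °C.
Change = 3.3898 − 2.0000 = 1.39 °C.

1.39 °C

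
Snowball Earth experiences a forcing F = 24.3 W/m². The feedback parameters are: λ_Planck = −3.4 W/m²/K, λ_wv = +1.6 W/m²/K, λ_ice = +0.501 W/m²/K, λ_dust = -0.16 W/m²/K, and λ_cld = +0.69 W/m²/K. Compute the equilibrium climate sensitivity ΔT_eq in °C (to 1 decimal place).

31.6 °C

Net feedback parameter λ = (−3.4) + (+1.6) + (+0.501) + (-0.16) + (+0.69) = -0.769 W/m²/K.
ΔT = −F/λ = −24.3/(-0.769) = 31.6 °C.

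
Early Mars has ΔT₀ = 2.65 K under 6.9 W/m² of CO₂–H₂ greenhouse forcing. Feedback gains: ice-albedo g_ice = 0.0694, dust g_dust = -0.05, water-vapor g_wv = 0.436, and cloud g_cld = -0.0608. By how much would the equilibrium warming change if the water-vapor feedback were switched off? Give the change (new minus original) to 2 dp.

Original: g = 0.3946, ΔT = 2.65/(1−0.3946) = 4.3773 K.
Without water-vapor: g' = -0.0414, ΔT' = 2.65/(1+0.0414) = 2.5447 K.
Change = 2.5447 − 4.3773 = -1.83 K.

-1.83 K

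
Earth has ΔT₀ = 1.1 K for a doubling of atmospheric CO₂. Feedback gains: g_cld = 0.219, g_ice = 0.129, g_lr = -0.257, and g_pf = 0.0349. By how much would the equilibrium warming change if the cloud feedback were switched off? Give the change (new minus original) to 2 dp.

Original: g = 0.1259, ΔT = 1.1/(1−0.1259) = 1.2584 K.
Without cloud: g' = -0.0931, ΔT' = 1.1/(1+0.0931) = 1.0063 K.
Change = 1.0063 − 1.2584 = -0.25 K.

-0.25 K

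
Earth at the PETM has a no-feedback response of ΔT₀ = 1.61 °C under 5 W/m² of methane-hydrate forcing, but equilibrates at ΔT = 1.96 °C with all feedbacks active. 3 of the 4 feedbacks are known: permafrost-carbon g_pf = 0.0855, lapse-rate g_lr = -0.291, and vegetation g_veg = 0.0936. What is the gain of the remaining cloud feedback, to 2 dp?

0.29

Amplification A = ΔT/ΔT₀ = 1.96/1.61 = 1.217.
Total gain g = 1 − 1/A = 1 − 1/1.217 = 0.1783.
Known gains sum to 0.0855 − 0.291 + 0.0936 = -0.1119.
g_cld = 0.1783 + 0.1119 = 0.29.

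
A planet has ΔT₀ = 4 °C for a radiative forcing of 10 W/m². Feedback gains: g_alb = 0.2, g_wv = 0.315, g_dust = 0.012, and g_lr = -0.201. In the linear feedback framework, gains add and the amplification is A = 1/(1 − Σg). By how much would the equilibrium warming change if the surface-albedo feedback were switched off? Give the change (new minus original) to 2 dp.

-1.36 °C

Original: g = 0.326, ΔT = 4/(1−0.326) = 5.9347 °C.
Without surface-albedo: g' = 0.126, ΔT' = 4/(1−0.126) = 4.5767 °C.
Change = 4.5767 − 5.9347 = -1.36 °C.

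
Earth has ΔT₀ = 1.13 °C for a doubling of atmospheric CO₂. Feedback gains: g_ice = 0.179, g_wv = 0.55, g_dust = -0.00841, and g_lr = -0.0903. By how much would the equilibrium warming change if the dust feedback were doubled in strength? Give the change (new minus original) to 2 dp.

Original: g = 0.63029, ΔT = 1.13/(1−0.63029) = 3.0564 °C.
With doubled dust: g' = 0.62188, ΔT' = 1.13/(1−0.62188) = 2.9885 °C.
Change = 2.9885 − 3.0564 = -0.07 °C.

-0.07 °C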